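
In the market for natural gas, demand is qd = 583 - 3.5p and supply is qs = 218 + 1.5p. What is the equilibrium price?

Set qd = qs: 583 - 3.5p = 218 + 1.5p.
365 = 5p, so p* = 73.
q* = 583 − 3.5(73) = 327.5.

p* = 73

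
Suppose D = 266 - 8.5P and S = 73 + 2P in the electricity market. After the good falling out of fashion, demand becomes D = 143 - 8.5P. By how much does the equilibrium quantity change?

ΔQ = -164/7

Original equilibrium: P* = 386/21, Q* = 2305/21.
New equilibrium: 143 - 8.5P = 73 + 2P, so 70 = 10.5P and P' = 20/3; Q' = 143 − 8.5(20/3) = 259/3.
Change in quantity: 259/3 − 2305/21 = -164/7.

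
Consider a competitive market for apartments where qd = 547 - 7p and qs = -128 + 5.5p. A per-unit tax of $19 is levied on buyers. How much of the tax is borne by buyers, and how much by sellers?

Buyers bear $8.36, sellers bear $10.64

Pre-tax equilibrium: p* = 54, q* = 169.
Tax on buyers shifts demand to qd = 547 − 7(p + 19) = 414 - 7p.
414 - 7p = -128 + 5.5p gives seller price ps = 43.36; buyers pay pb = 43.36 + 19 = 62.36.
New quantity: q = 547 − 7(62.36) = 110.48.
Buyer burden = 62.36 − 54 = 8.36; seller burden = 54 − 43.36 = 10.64.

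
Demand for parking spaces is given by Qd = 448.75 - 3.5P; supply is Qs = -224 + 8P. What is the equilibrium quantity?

Q* = 244

Set Qd = Qs: 448.75 - 3.5P = -224 + 8P.
672.75 = 11.5P, so P* = 58.5.
Q* = 448.75 − 3.5(58.5) = 244.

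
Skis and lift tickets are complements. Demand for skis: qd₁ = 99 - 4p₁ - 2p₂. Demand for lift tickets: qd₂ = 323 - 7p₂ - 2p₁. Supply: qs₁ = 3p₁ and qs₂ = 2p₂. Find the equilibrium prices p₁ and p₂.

Market 1: 99 - 4p₁ - 2p₂ = 3p₁ → 7p₁ + 2p₂ = 99.
Market 2: 9p₂ + 2p₁ = 323.
Eliminating p₂: 9×(1) − 2×(2) gives 59p₁ = 245, so p₁ = 245/59.
Back-substitute into (2): p₂ = (323 − 2×245/59) / 9 = 2063/59.

p₁ = 245/59, p₂ = 2063/59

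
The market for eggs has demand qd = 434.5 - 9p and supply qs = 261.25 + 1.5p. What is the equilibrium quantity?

q* = 286

Set qd = qs: 434.5 - 9p = 261.25 + 1.5p.
173.25 = 10.5p, so p* = 16.5.
q* = 434.5 − 9(16.5) = 286.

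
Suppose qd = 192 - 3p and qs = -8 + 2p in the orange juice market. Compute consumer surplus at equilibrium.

Equilibrium: 192 - 3p = -8 + 2p gives p* = 40, q* = 72.
Demand choke price (qd = 0): p = 64.
CS = ½(64 − 40)(72) = 864.

Consumer surplus = 864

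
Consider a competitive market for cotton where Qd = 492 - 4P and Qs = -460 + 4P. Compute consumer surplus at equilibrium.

Equilibrium: 492 - 4P = -460 + 4P gives P* = 119, Q* = 16.
Demand choke price (Qd = 0): P = 123.
CS = ½(123 − 119)(16) = 32.

Consumer surplus = 32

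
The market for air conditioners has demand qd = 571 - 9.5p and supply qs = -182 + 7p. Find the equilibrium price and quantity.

p* = 502/11, q* = 1512/11

Set qd = qs: 571 - 9.5p = -182 + 7p.
753 = 16.5p, so p* = 502/11.
q* = 571 − 9.5(502/11) = 1512/11.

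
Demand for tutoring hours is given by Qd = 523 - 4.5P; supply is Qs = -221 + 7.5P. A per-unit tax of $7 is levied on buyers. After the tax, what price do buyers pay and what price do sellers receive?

Pre-tax equilibrium: P* = 62, Q* = 244.
Tax on buyers shifts demand to Qd = 523 − 4.5(P + 7) = 491.5 - 4.5P.
491.5 - 4.5P = -221 + 7.5P gives seller price Ps = 59.375; buyers pay Pb = 59.375 + 7 = 66.375.
New quantity: Q = 523 − 4.5(66.375) = 224.3125.

Buyers pay $66.375, sellers receive $59.375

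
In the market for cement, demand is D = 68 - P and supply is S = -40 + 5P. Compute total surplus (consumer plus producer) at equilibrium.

Total surplus = 1500

Equilibrium: 68 - P = -40 + 5P gives P* = 18, Q* = 50.
Demand choke price: P = 68; supply starts at P = 8.
CS = ½(68 − 18)(50) = 1250; PS = ½(18 − 8)(50) = 250.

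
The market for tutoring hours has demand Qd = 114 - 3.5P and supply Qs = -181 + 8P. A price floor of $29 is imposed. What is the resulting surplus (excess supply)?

Surplus = 38.5

Equilibrium price would be P* = 590/23, so the floor at 29 binds.
At P = 29: Qd = 12.5, Qs = 51.
Surplus = 51 − 12.5 = 38.5.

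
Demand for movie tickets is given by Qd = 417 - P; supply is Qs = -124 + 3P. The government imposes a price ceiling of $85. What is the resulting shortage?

Equilibrium price would be P* = 135.25, so the ceiling at 85 binds.
At P = 85: Qd = 417 − 1(85) = 332, Qs = -124 + 3(85) = 131.
Shortage = 332 − 131 = 201.

Shortage = 201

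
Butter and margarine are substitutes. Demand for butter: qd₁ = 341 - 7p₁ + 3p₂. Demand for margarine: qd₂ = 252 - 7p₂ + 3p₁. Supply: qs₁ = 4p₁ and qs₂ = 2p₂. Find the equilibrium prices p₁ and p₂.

p₁ = 42.5, p₂ = 253/6

Market 1: 341 - 7p₁ + 3p₂ = 4p₁ → 11p₁ - 3p₂ = 341.
Market 2: 9p₂ - 3p₁ = 252.
Eliminating p₂: 9×(1) + 3×(2) gives 90p₁ = 3825, so p₁ = 42.5.
Back-substitute into (2): p₂ = (252 + 3×42.5) / 9 = 253/6.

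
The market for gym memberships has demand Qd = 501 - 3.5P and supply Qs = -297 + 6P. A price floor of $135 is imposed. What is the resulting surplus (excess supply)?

Equilibrium price would be P* = 84, so the floor at 135 binds.
At P = 135: Qd = 28.5, Qs = 513.
Surplus = 513 − 28.5 = 484.5.

Surplus = 484.5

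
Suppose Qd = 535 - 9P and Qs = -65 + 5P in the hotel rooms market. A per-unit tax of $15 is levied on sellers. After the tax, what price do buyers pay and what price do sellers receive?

Pre-tax equilibrium: P* = 300/7, Q* = 1045/7.
Tax on sellers shifts supply to Qs = -65 + 5(P − 15) = -140 + 5P.
535 - 9P = -140 + 5P gives buyer price Pb = 675/14; sellers receive Ps = 675/14 − 15 = 465/14.
New quantity: Q = 535 − 9(675/14) = 1415/14.

Buyers pay 675/14, sellers receive 465/14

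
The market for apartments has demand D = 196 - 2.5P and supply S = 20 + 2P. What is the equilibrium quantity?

Set D = S: 196 - 2.5P = 20 + 2P.
176 = 4.5P, so P* = 352/9.
Q* = 196 − 2.5(352/9) = 884/9.

Q* = 884/9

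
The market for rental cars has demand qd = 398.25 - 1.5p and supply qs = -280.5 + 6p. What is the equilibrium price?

Set qd = qs: 398.25 - 1.5p = -280.5 + 6p.
678.75 = 7.5p, so p* = 90.5.
q* = 398.25 − 1.5(90.5) = 262.5.

p* = 90.5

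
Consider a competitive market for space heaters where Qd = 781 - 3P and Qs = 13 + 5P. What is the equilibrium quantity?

Q* = 493

Set Qd = Qs: 781 - 3P = 13 + 5P.
768 = 8P, so P* = 96.
Q* = 781 − 3(96) = 493.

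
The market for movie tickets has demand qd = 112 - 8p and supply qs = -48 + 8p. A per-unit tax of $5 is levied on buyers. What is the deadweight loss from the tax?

Pre-tax equilibrium: p* = 10, q* = 32.
Tax on buyers shifts demand to qd = 112 − 8(p + 5) = 72 - 8p.
72 - 8p = -48 + 8p gives seller price ps = 7.5; buyers pay pb = 7.5 + 5 = 12.5.
New quantity: q = 112 − 8(12.5) = 12.
DWL = ½ × 5 × (32 − 12) = 50.

Deadweight loss = 50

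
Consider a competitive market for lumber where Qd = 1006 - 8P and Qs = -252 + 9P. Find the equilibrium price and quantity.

Set Qd = Qs: 1006 - 8P = -252 + 9P.
1258 = 17P, so P* = 74.
Q* = 1006 − 8(74) = 414.

P* = 74, Q* = 414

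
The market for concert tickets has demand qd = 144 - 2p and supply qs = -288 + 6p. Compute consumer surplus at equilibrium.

Equilibrium: 144 - 2p = -288 + 6p gives p* = 54, q* = 36.
Demand choke price (qd = 0): p = 72.
CS = ½(72 − 54)(36) = 324.

Consumer surplus = 324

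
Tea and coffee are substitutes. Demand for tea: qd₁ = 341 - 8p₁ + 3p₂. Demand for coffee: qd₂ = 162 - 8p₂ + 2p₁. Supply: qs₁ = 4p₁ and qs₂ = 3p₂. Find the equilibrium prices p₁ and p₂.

Market 1: 341 - 8p₁ + 3p₂ = 4p₁ → 12p₁ - 3p₂ = 341.
Market 2: 11p₂ - 2p₁ = 162.
Eliminating p₂: 11×(1) + 3×(2) gives 126p₁ = 4237, so p₁ = 4237/126.
Back-substitute into (2): p₂ = (162 + 2×4237/126) / 11 = 1313/63.

p₁ = 4237/126, p₂ = 1313/63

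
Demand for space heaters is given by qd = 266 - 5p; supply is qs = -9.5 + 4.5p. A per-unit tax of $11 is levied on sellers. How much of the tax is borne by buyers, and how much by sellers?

Pre-tax equilibrium: p* = 29, q* = 121.
Tax on sellers shifts supply to qs = -9.5 + 4.5(p − 11) = -59 + 4.5p.
266 - 5p = -59 + 4.5p gives buyer price pb = 650/19; sellers receive ps = 650/19 − 11 = 441/19.
New quantity: q = 266 − 5(650/19) = 1804/19.
Buyer burden = 650/19 − 29 = 99/19; seller burden = 29 − 441/19 = 110/19.

Buyers bear 99/19, sellers bear 110/19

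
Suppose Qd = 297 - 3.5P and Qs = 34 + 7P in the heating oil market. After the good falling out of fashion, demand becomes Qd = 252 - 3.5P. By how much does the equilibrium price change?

ΔP = -30/7

Original equilibrium: P* = 526/21, Q* = 628/3.
New equilibrium: 252 - 3.5P = 34 + 7P, so 218 = 10.5P and P' = 436/21; Q' = 252 − 3.5(436/21) = 538/3.
Change in price: 436/21 − 526/21 = -30/7.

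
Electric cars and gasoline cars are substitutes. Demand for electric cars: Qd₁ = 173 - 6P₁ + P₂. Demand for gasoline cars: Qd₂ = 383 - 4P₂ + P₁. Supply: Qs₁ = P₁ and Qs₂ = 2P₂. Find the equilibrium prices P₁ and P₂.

Market 1: 173 - 6P₁ + P₂ = P₁ → 7P₁ - P₂ = 173.
Market 2: 6P₂ - P₁ = 383.
Eliminating P₂: 6×(1) + 1×(2) gives 41P₁ = 1421, so P₁ = 1421/41.
Back-substitute into (2): P₂ = (383 + 1×1421/41) / 6 = 2854/41.

P₁ = 1421/41, P₂ = 2854/41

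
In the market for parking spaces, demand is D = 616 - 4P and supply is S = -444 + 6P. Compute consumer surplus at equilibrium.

Equilibrium: 616 - 4P = -444 + 6P gives P* = 106, Q* = 192.
Demand choke price (D = 0): P = 154.
CS = ½(154 − 106)(192) = 4608.

Consumer surplus = 4608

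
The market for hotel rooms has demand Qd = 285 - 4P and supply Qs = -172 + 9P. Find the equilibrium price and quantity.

Set Qd = Qs: 285 - 4P = -172 + 9P.
457 = 13P, so P* = 457/13.
Q* = 285 − 4(457/13) = 1877/13.

P* = 457/13, Q* = 1877/13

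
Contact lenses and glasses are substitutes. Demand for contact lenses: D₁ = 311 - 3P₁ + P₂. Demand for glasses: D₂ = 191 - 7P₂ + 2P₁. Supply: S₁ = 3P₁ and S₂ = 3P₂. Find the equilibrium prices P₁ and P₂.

P₁ = 3301/58, P₂ = 884/29

Market 1: 311 - 3P₁ + P₂ = 3P₁ → 6P₁ - P₂ = 311.
Market 2: 10P₂ - 2P₁ = 191.
Eliminating P₂: 10×(1) + 1×(2) gives 58P₁ = 3301, so P₁ = 3301/58.
Back-substitute into (2): P₂ = (191 + 2×3301/58) / 10 = 884/29.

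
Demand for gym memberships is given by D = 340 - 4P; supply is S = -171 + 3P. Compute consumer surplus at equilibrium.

Consumer surplus = 288

Equilibrium: 340 - 4P = -171 + 3P gives P* = 73, Q* = 48.
Demand choke price (D = 0): P = 85.
CS = ½(85 − 73)(48) = 288.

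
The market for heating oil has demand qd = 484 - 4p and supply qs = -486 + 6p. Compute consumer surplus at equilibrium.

Consumer surplus = 1152

Equilibrium: 484 - 4p = -486 + 6p gives p* = 97, q* = 96.
Demand choke price (qd = 0): p = 121.
CS = ½(121 − 97)(96) = 1152.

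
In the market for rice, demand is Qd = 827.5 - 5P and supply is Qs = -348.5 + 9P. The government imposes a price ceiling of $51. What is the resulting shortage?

Shortage = 462

Equilibrium price would be P* = 84, so the ceiling at 51 binds.
At P = 51: Qd = 827.5 − 5(51) = 572.5, Qs = -348.5 + 9(51) = 110.5.
Shortage = 572.5 − 110.5 = 462.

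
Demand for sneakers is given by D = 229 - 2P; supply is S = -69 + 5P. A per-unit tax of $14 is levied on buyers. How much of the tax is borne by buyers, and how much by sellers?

Pre-tax equilibrium: P* = 298/7, Q* = 1007/7.
Tax on buyers shifts demand to D = 229 − 2(P + 14) = 201 - 2P.
201 - 2P = -69 + 5P gives seller price Ps = 270/7; buyers pay Pb = 270/7 + 14 = 368/7.
New quantity: Q = 229 − 2(368/7) = 867/7.
Buyer burden = 368/7 − 298/7 = 10; seller burden = 298/7 − 270/7 = 4.

Buyers bear $10, sellers bear $4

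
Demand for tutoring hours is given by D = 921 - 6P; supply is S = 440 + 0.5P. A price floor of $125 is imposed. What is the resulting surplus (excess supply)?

Equilibrium price would be P* = 74, so the floor at 125 binds.
At P = 125: D = 171, S = 502.5.
Surplus = 502.5 − 171 = 331.5.

Surplus = 331.5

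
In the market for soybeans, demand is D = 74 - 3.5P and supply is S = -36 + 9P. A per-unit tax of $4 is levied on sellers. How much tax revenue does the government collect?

Tax revenue = 132.48

Pre-tax equilibrium: P* = 8.8, Q* = 43.2.
Tax on sellers shifts supply to S = -36 + 9(P − 4) = -72 + 9P.
74 - 3.5P = -72 + 9P gives buyer price Pb = 11.68; sellers receive Ps = 11.68 − 4 = 7.68.
New quantity: Q = 74 − 3.5(11.68) = 33.12.
Revenue = 4 × 33.12 = 132.48.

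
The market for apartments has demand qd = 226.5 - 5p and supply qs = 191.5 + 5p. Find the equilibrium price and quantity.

p* = 3.5, q* = 209

Set qd = qs: 226.5 - 5p = 191.5 + 5p.
35 = 10p, so p* = 3.5.
q* = 226.5 − 5(3.5) = 209.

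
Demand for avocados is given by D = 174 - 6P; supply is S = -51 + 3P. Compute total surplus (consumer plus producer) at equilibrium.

Equilibrium: 174 - 6P = -51 + 3P gives P* = 25, Q* = 24.
Demand choke price: P = 29; supply starts at P = 17.
CS = ½(29 − 25)(24) = 48; PS = ½(25 − 17)(24) = 96.

Total surplus = 144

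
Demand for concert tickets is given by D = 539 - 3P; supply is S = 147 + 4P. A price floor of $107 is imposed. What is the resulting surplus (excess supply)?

Surplus = 357

Equilibrium price would be P* = 56, so the floor at 107 binds.
At P = 107: D = 218, S = 575.
Surplus = 575 − 218 = 357.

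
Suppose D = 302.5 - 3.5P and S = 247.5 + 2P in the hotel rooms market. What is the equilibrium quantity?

Set D = S: 302.5 - 3.5P = 247.5 + 2P.
55 = 5.5P, so P* = 10.
Q* = 302.5 − 3.5(10) = 267.5.

Q* = 267.5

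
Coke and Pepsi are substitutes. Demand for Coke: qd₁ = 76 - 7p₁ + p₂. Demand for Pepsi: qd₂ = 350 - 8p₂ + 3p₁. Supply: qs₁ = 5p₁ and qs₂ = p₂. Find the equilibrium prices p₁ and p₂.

Market 1: 76 - 7p₁ + p₂ = 5p₁ → 12p₁ - p₂ = 76.
Market 2: 9p₂ - 3p₁ = 350.
Eliminating p₂: 9×(1) + 1×(2) gives 105p₁ = 1034, so p₁ = 1034/105.
Back-substitute into (2): p₂ = (350 + 3×1034/105) / 9 = 1476/35.

p₁ = 1034/105, p₂ = 1476/35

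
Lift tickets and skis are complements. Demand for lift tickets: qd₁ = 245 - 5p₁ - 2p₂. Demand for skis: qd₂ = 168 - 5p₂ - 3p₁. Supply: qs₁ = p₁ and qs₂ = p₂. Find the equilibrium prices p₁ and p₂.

p₁ = 37.8, p₂ = 9.1

Market 1: 245 - 5p₁ - 2p₂ = p₁ → 6p₁ + 2p₂ = 245.
Market 2: 6p₂ + 3p₁ = 168.
Eliminating p₂: 6×(1) − 2×(2) gives 30p₁ = 1134, so p₁ = 37.8.
Back-substitute into (2): p₂ = (168 − 3×37.8) / 6 = 9.1.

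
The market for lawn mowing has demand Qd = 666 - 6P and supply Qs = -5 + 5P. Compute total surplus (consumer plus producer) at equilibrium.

Equilibrium: 666 - 6P = -5 + 5P gives P* = 61, Q* = 300.
Demand choke price: P = 111; supply starts at P = 1.
CS = ½(111 − 61)(300) = 7500; PS = ½(61 − 1)(300) = 9000.

Total surplus = 16500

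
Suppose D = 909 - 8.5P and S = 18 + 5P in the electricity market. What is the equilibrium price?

P* = 66

Set D = S: 909 - 8.5P = 18 + 5P.
891 = 13.5P, so P* = 66.
Q* = 909 − 8.5(66) = 348.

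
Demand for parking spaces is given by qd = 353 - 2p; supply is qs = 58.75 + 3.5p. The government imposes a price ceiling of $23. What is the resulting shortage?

Equilibrium price would be p* = 53.5, so the ceiling at 23 binds.
At p = 23: qd = 353 − 2(23) = 307, qs = 58.75 + 3.5(23) = 139.25.
Shortage = 307 − 139.25 = 167.75.

Shortage = 167.75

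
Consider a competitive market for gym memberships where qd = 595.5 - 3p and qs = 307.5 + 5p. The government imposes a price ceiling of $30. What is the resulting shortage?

Equilibrium price would be p* = 36, so the ceiling at 30 binds.
At p = 30: qd = 595.5 − 3(30) = 505.5, qs = 307.5 + 5(30) = 457.5.
Shortage = 505.5 − 457.5 = 48.

Shortage = 48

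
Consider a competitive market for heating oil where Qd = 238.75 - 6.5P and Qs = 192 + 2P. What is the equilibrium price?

Set Qd = Qs: 238.75 - 6.5P = 192 + 2P.
46.75 = 8.5P, so P* = 5.5.
Q* = 238.75 − 6.5(5.5) = 203.

P* = 5.5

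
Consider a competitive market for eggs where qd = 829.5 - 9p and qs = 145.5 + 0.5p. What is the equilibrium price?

p* = 72

Set qd = qs: 829.5 - 9p = 145.5 + 0.5p.
684 = 9.5p, so p* = 72.
q* = 829.5 − 9(72) = 181.5.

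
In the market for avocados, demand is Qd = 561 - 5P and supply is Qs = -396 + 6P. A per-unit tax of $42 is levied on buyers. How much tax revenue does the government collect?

Pre-tax equilibrium: P* = 87, Q* = 126.
Tax on buyers shifts demand to Qd = 561 − 5(P + 42) = 351 - 5P.
351 - 5P = -396 + 6P gives seller price Ps = 747/11; buyers pay Pb = 747/11 + 42 = 1209/11.
New quantity: Q = 561 − 5(1209/11) = 126/11.
Revenue = 42 × 126/11 = 5292/11.

Tax revenue = 5292/11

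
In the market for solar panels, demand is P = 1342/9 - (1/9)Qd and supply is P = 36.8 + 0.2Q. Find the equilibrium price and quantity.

Set the two price expressions equal: 1342/9 - (1/9)Q = 36.8 + 0.2Q.
5054/45 = (14/45)Q, so Q* = 361.
P* = 1342/9 − (1/9)(361) = 109.

P* = 109, Q* = 361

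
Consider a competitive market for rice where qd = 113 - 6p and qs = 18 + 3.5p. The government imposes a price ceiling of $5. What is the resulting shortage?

Shortage = 47.5

Equilibrium price would be p* = 10, so the ceiling at 5 binds.
At p = 5: qd = 113 − 6(5) = 83, qs = 18 + 3.5(5) = 35.5.
Shortage = 83 − 35.5 = 47.5.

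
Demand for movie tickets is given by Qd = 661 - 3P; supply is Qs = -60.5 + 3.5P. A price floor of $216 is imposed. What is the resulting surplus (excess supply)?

Surplus = 682.5

Equilibrium price would be P* = 111, so the floor at 216 binds.
At P = 216: Qd = 13, Qs = 695.5.
Surplus = 695.5 − 13 = 682.5.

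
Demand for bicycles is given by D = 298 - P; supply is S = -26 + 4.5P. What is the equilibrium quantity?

Q* = 2630/11

Set D = S: 298 - P = -26 + 4.5P.
324 = 5.5P, so P* = 648/11.
Q* = 298 − 1(648/11) = 2630/11.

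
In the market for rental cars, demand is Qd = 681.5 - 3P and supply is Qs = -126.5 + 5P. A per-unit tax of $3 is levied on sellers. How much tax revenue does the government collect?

Pre-tax equilibrium: P* = 101, Q* = 378.5.
Tax on sellers shifts supply to Qs = -126.5 + 5(P − 3) = -141.5 + 5P.
681.5 - 3P = -141.5 + 5P gives buyer price Pb = 102.875; sellers receive Ps = 102.875 − 3 = 99.875.
New quantity: Q = 681.5 − 3(102.875) = 372.875.
Revenue = 3 × 372.875 = 1118.625.

Tax revenue = 1118.625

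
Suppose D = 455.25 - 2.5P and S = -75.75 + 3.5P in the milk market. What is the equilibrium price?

P* = 88.5

Set D = S: 455.25 - 2.5P = -75.75 + 3.5P.
531 = 6P, so P* = 88.5.
Q* = 455.25 − 2.5(88.5) = 234.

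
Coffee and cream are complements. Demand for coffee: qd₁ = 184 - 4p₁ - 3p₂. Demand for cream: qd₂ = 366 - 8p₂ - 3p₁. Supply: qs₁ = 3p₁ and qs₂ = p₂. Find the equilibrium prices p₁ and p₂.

Market 1: 184 - 4p₁ - 3p₂ = 3p₁ → 7p₁ + 3p₂ = 184.
Market 2: 9p₂ + 3p₁ = 366.
Eliminating p₂: 9×(1) − 3×(2) gives 54p₁ = 558, so p₁ = 31/3.
Back-substitute into (2): p₂ = (366 − 3×31/3) / 9 = 335/9.

p₁ = 31/3, p₂ = 335/9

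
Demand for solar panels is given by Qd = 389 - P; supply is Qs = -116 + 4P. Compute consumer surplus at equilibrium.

Consumer surplus = 41472

Equilibrium: 389 - P = -116 + 4P gives P* = 101, Q* = 288.
Demand choke price (Qd = 0): P = 389.
CS = ½(389 − 101)(288) = 41472.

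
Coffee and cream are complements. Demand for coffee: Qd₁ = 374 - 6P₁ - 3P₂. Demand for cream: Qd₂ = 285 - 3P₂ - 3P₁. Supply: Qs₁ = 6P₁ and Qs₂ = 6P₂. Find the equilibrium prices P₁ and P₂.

P₁ = 279/11, P₂ = 766/33

Market 1: 374 - 6P₁ - 3P₂ = 6P₁ → 12P₁ + 3P₂ = 374.
Market 2: 9P₂ + 3P₁ = 285.
Eliminating P₂: 9×(1) − 3×(2) gives 99P₁ = 2511, so P₁ = 279/11.
Back-substitute into (2): P₂ = (285 − 3×279/11) / 9 = 766/33.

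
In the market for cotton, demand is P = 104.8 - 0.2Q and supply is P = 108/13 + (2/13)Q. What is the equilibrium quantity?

Set the two price expressions equal: 104.8 - 0.2Q = 108/13 + (2/13)Q.
6272/65 = (23/65)Q, so Q* = 6272/23.
P* = 104.8 − (0.2)(6272/23) = 1156/23.

Q* = 6272/23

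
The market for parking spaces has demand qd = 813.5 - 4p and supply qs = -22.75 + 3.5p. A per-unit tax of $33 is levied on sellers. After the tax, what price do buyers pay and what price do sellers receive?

Buyers pay $126.9, sellers receive $93.9

Pre-tax equilibrium: p* = 111.5, q* = 367.5.
Tax on sellers shifts supply to qs = -22.75 + 3.5(p − 33) = -138.25 + 3.5p.
813.5 - 4p = -138.25 + 3.5p gives buyer price pb = 126.9; sellers receive ps = 126.9 − 33 = 93.9.
New quantity: q = 813.5 − 4(126.9) = 305.9.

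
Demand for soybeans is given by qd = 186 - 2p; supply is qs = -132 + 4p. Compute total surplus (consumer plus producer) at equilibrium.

Equilibrium: 186 - 2p = -132 + 4p gives p* = 53, q* = 80.
Demand choke price: p = 93; supply starts at p = 33.
CS = ½(93 − 53)(80) = 1600; PS = ½(53 − 33)(80) = 800.

Total surplus = 2400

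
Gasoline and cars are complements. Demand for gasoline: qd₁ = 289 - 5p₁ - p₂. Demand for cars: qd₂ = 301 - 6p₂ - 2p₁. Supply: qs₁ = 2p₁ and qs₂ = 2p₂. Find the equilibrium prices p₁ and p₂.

Market 1: 289 - 5p₁ - p₂ = 2p₁ → 7p₁ + p₂ = 289.
Market 2: 8p₂ + 2p₁ = 301.
Eliminating p₂: 8×(1) − 1×(2) gives 54p₁ = 2011, so p₁ = 2011/54.
Back-substitute into (2): p₂ = (301 − 2×2011/54) / 8 = 1529/54.

p₁ = 2011/54, p₂ = 1529/54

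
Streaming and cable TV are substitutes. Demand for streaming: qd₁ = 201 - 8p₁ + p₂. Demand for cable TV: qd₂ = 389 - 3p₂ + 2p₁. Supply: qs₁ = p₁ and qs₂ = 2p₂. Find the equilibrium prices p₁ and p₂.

Market 1: 201 - 8p₁ + p₂ = p₁ → 9p₁ - p₂ = 201.
Market 2: 5p₂ - 2p₁ = 389.
Eliminating p₂: 5×(1) + 1×(2) gives 43p₁ = 1394, so p₁ = 1394/43.
Back-substitute into (2): p₂ = (389 + 2×1394/43) / 5 = 3903/43.

p₁ = 1394/43, p₂ = 3903/43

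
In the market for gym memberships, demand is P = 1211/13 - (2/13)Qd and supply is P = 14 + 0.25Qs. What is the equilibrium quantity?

Q* = 196

Set the two price expressions equal: 1211/13 - (2/13)Q = 14 + 0.25Q.
1029/13 = (21/52)Q, so Q* = 196.
P* = 1211/13 − (2/13)(196) = 63.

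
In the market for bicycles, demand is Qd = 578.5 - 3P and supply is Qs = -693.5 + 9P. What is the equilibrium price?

P* = 106

Set Qd = Qs: 578.5 - 3P = -693.5 + 9P.
1272 = 12P, so P* = 106.
Q* = 578.5 − 3(106) = 260.5.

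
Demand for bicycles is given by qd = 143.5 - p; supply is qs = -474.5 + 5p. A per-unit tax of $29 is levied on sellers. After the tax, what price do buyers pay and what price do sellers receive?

Pre-tax equilibrium: p* = 103, q* = 40.5.
Tax on sellers shifts supply to qs = -474.5 + 5(p − 29) = -619.5 + 5p.
143.5 - p = -619.5 + 5p gives buyer price pb = 763/6; sellers receive ps = 763/6 − 29 = 589/6.
New quantity: q = 143.5 − 1(763/6) = 49/3.

Buyers pay 763/6, sellers receive 589/6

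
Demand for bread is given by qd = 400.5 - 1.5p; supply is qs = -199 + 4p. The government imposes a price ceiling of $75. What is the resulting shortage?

Equilibrium price would be p* = 109, so the ceiling at 75 binds.
At p = 75: qd = 400.5 − 1.5(75) = 288, qs = -199 + 4(75) = 101.
Shortage = 288 − 101 = 187.

Shortage = 187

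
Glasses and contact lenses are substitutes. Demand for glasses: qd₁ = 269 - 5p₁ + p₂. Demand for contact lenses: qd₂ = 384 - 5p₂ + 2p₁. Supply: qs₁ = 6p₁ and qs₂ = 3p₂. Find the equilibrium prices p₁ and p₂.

Market 1: 269 - 5p₁ + p₂ = 6p₁ → 11p₁ - p₂ = 269.
Market 2: 8p₂ - 2p₁ = 384.
Eliminating p₂: 8×(1) + 1×(2) gives 86p₁ = 2536, so p₁ = 1268/43.
Back-substitute into (2): p₂ = (384 + 2×1268/43) / 8 = 2381/43.

p₁ = 1268/43, p₂ = 2381/43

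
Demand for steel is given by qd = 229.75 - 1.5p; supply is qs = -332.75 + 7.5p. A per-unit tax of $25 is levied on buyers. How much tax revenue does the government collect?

Pre-tax equilibrium: p* = 62.5, q* = 136.
Tax on buyers shifts demand to qd = 229.75 − 1.5(p + 25) = 192.25 - 1.5p.
192.25 - 1.5p = -332.75 + 7.5p gives seller price ps = 175/3; buyers pay pb = 175/3 + 25 = 250/3.
New quantity: q = 229.75 − 1.5(250/3) = 104.75.
Revenue = 25 × 104.75 = 2618.75.

Tax revenue = 2618.75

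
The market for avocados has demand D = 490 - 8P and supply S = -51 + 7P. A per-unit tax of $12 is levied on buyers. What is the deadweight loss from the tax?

Deadweight loss = 268.8

Pre-tax equilibrium: P* = 541/15, Q* = 3022/15.
Tax on buyers shifts demand to D = 490 − 8(P + 12) = 394 - 8P.
394 - 8P = -51 + 7P gives seller price Ps = 89/3; buyers pay Pb = 89/3 + 12 = 125/3.
New quantity: Q = 490 − 8(125/3) = 470/3.
DWL = ½ × 12 × (3022/15 − 470/3) = 268.8.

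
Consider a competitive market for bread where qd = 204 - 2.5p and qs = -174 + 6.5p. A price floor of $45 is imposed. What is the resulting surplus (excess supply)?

Equilibrium price would be p* = 42, so the floor at 45 binds.
At p = 45: qd = 91.5, qs = 118.5.
Surplus = 118.5 − 91.5 = 27.

Surplus = 27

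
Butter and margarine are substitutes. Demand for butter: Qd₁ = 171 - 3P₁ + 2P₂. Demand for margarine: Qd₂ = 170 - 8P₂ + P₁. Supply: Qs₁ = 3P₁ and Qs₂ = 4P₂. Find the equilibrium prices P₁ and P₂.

Market 1: 171 - 3P₁ + 2P₂ = 3P₁ → 6P₁ - 2P₂ = 171.
Market 2: 12P₂ - P₁ = 170.
Eliminating P₂: 12×(1) + 2×(2) gives 70P₁ = 2392, so P₁ = 1196/35.
Back-substitute into (2): P₂ = (170 + 1×1196/35) / 12 = 1191/70.

P₁ = 1196/35, P₂ = 1191/70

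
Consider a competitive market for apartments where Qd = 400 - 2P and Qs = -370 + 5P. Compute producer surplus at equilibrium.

Equilibrium: 400 - 2P = -370 + 5P gives P* = 110, Q* = 180.
Supply starts at P = 74 (where Qs = 0).
PS = ½(110 − 74)(180) = 3240.

Producer surplus = 3240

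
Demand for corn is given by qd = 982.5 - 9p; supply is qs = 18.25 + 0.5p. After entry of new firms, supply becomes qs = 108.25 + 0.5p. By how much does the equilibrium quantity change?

Δq = 1620/19

Original equilibrium: p* = 101.5, q* = 69.
New equilibrium: 982.5 - 9p = 108.25 + 0.5p, so 874.25 = 9.5p and p' = 3497/38; q' = 982.5 − 9(3497/38) = 2931/19.
Change in quantity: 2931/19 − 69 = 1620/19.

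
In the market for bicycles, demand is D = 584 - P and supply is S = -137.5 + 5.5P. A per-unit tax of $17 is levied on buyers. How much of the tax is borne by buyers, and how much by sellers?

Buyers bear 187/13, sellers bear 34/13

Pre-tax equilibrium: P* = 111, Q* = 473.
Tax on buyers shifts demand to D = 584 − 1(P + 17) = 567 - P.
567 - P = -137.5 + 5.5P gives seller price Ps = 1409/13; buyers pay Pb = 1409/13 + 17 = 1630/13.
New quantity: Q = 584 − 1(1630/13) = 5962/13.
Buyer burden = 1630/13 − 111 = 187/13; seller burden = 111 − 1409/13 = 34/13.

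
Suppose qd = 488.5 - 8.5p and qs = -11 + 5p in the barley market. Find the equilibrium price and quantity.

Set qd = qs: 488.5 - 8.5p = -11 + 5p.
499.5 = 13.5p, so p* = 37.
q* = 488.5 − 8.5(37) = 174.

p* = 37, q* = 174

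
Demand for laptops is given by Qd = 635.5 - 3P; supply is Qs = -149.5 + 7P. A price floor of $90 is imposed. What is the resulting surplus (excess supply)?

Surplus = 115

Equilibrium price would be P* = 78.5, so the floor at 90 binds.
At P = 90: Qd = 365.5, Qs = 480.5.
Surplus = 480.5 − 365.5 = 115.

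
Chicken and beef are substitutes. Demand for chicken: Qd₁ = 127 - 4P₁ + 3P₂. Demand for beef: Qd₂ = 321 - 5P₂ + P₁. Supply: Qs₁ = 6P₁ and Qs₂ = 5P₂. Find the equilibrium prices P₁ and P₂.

P₁ = 2233/97, P₂ = 3337/97

Market 1: 127 - 4P₁ + 3P₂ = 6P₁ → 10P₁ - 3P₂ = 127.
Market 2: 10P₂ - P₁ = 321.
Eliminating P₂: 10×(1) + 3×(2) gives 97P₁ = 2233, so P₁ = 2233/97.
Back-substitute into (2): P₂ = (321 + 1×2233/97) / 10 = 3337/97.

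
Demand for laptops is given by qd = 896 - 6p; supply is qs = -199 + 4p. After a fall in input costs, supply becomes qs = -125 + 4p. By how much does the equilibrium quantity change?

Original equilibrium: p* = 109.5, q* = 239.
New equilibrium: 896 - 6p = -125 + 4p, so 1021 = 10p and p' = 102.1; q' = 896 − 6(102.1) = 283.4.
Change in quantity: 283.4 − 239 = 44.4.

Δq = 44.4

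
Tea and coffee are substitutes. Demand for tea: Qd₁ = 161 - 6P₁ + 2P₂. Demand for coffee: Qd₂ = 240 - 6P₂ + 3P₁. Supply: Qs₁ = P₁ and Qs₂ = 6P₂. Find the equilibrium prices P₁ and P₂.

Market 1: 161 - 6P₁ + 2P₂ = P₁ → 7P₁ - 2P₂ = 161.
Market 2: 12P₂ - 3P₁ = 240.
Eliminating P₂: 12×(1) + 2×(2) gives 78P₁ = 2412, so P₁ = 402/13.
Back-substitute into (2): P₂ = (240 + 3×402/13) / 12 = 721/26.

P₁ = 402/13, P₂ = 721/26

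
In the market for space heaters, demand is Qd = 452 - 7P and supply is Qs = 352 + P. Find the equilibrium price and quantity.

P* = 12.5, Q* = 364.5

Set Qd = Qs: 452 - 7P = 352 + P.
100 = 8P, so P* = 12.5.
Q* = 452 − 7(12.5) = 364.5.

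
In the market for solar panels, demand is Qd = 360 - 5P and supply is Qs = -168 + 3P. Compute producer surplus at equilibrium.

Equilibrium: 360 - 5P = -168 + 3P gives P* = 66, Q* = 30.
Supply starts at P = 56 (where Qs = 0).
PS = ½(66 − 56)(30) = 150.

Producer surplus = 150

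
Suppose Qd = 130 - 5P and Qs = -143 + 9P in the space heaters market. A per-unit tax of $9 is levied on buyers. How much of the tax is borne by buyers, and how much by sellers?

Buyers bear 81/14, sellers bear 45/14

Pre-tax equilibrium: P* = 19.5, Q* = 32.5.
Tax on buyers shifts demand to Qd = 130 − 5(P + 9) = 85 - 5P.
85 - 5P = -143 + 9P gives seller price Ps = 114/7; buyers pay Pb = 114/7 + 9 = 177/7.
New quantity: Q = 130 − 5(177/7) = 25/7.
Buyer burden = 177/7 − 19.5 = 81/14; seller burden = 19.5 − 114/7 = 45/14.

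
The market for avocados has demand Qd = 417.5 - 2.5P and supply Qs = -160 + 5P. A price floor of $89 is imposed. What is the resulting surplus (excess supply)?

Surplus = 90

Equilibrium price would be P* = 77, so the floor at 89 binds.
At P = 89: Qd = 195, Qs = 285.
Surplus = 285 − 195 = 90.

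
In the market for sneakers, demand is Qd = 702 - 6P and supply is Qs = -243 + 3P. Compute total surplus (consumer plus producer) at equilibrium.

Total surplus = 1296

Equilibrium: 702 - 6P = -243 + 3P gives P* = 105, Q* = 72.
Demand choke price: P = 117; supply starts at P = 81.
CS = ½(117 − 105)(72) = 432; PS = ½(105 − 81)(72) = 864.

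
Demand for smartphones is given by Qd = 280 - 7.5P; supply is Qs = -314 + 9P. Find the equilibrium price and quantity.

P* = 36, Q* = 10

Set Qd = Qs: 280 - 7.5P = -314 + 9P.
594 = 16.5P, so P* = 36.
Q* = 280 − 7.5(36) = 10.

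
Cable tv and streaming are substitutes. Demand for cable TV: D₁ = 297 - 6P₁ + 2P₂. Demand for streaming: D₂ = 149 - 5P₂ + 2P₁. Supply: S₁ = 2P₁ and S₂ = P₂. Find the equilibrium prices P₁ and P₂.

Market 1: 297 - 6P₁ + 2P₂ = 2P₁ → 8P₁ - 2P₂ = 297.
Market 2: 6P₂ - 2P₁ = 149.
Eliminating P₂: 6×(1) + 2×(2) gives 44P₁ = 2080, so P₁ = 520/11.
Back-substitute into (2): P₂ = (149 + 2×520/11) / 6 = 893/22.

P₁ = 520/11, P₂ = 893/22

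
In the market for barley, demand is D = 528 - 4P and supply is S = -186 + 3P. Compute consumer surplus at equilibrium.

Consumer surplus = 1800

Equilibrium: 528 - 4P = -186 + 3P gives P* = 102, Q* = 120.
Demand choke price (D = 0): P = 132.
CS = ½(132 − 102)(120) = 1800.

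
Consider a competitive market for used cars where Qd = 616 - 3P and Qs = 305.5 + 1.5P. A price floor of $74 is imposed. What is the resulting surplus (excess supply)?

Surplus = 22.5

Equilibrium price would be P* = 69, so the floor at 74 binds.
At P = 74: Qd = 394, Qs = 416.5.
Surplus = 416.5 − 394 = 22.5.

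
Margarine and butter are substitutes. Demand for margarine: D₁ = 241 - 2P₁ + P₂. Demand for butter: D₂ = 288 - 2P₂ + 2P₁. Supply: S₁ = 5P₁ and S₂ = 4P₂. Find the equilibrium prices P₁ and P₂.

P₁ = 43.35, P₂ = 62.45

Market 1: 241 - 2P₁ + P₂ = 5P₁ → 7P₁ - P₂ = 241.
Market 2: 6P₂ - 2P₁ = 288.
Eliminating P₂: 6×(1) + 1×(2) gives 40P₁ = 1734, so P₁ = 43.35.
Back-substitute into (2): P₂ = (288 + 2×43.35) / 6 = 62.45.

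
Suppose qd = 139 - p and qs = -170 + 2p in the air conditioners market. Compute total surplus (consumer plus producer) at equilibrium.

Total surplus = 972

Equilibrium: 139 - p = -170 + 2p gives p* = 103, q* = 36.
Demand choke price: p = 139; supply starts at p = 85.
CS = ½(139 − 103)(36) = 648; PS = ½(103 − 85)(36) = 324.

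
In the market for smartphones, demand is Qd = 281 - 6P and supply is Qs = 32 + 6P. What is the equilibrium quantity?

Set Qd = Qs: 281 - 6P = 32 + 6P.
249 = 12P, so P* = 20.75.
Q* = 281 − 6(20.75) = 156.5.

Q* = 156.5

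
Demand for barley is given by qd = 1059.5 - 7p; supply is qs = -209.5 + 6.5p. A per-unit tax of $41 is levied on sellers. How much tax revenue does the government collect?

Pre-tax equilibrium: p* = 94, q* = 401.5.
Tax on sellers shifts supply to qs = -209.5 + 6.5(p − 41) = -476 + 6.5p.
1059.5 - 7p = -476 + 6.5p gives buyer price pb = 3071/27; sellers receive ps = 3071/27 − 41 = 1964/27.
New quantity: q = 1059.5 − 7(3071/27) = 14219/54.
Revenue = 41 × 14219/54 = 582979/54.

Tax revenue = 582979/54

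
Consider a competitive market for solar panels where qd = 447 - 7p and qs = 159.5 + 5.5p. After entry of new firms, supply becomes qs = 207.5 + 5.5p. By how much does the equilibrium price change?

Original equilibrium: p* = 23, q* = 286.
New equilibrium: 447 - 7p = 207.5 + 5.5p, so 239.5 = 12.5p and p' = 19.16; q' = 447 − 7(19.16) = 312.88.
Change in price: 19.16 − 23 = -3.84.

Δp = -3.84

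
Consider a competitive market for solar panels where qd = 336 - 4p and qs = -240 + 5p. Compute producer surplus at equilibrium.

Equilibrium: 336 - 4p = -240 + 5p gives p* = 64, q* = 80.
Supply starts at p = 48 (where qs = 0).
PS = ½(64 − 48)(80) = 640.

Producer surplus = 640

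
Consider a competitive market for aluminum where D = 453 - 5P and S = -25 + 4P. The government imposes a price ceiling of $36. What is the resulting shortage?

Equilibrium price would be P* = 478/9, so the ceiling at 36 binds.
At P = 36: D = 453 − 5(36) = 273, S = -25 + 4(36) = 119.
Shortage = 273 − 119 = 154.

Shortage = 154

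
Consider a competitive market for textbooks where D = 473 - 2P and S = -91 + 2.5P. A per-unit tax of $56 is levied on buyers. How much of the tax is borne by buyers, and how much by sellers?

Buyers bear 280/9, sellers bear 224/9

Pre-tax equilibrium: P* = 376/3, Q* = 667/3.
Tax on buyers shifts demand to D = 473 − 2(P + 56) = 361 - 2P.
361 - 2P = -91 + 2.5P gives seller price Ps = 904/9; buyers pay Pb = 904/9 + 56 = 1408/9.
New quantity: Q = 473 − 2(1408/9) = 1441/9.
Buyer burden = 1408/9 − 376/3 = 280/9; seller burden = 376/3 − 904/9 = 224/9.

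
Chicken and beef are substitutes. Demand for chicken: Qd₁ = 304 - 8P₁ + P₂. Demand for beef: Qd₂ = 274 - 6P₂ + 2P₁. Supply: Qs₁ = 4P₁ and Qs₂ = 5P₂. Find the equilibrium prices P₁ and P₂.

Market 1: 304 - 8P₁ + P₂ = 4P₁ → 12P₁ - P₂ = 304.
Market 2: 11P₂ - 2P₁ = 274.
Eliminating P₂: 11×(1) + 1×(2) gives 130P₁ = 3618, so P₁ = 1809/65.
Back-substitute into (2): P₂ = (274 + 2×1809/65) / 11 = 1948/65.

P₁ = 1809/65, P₂ = 1948/65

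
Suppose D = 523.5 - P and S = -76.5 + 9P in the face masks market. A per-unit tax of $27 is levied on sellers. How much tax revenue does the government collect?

Pre-tax equilibrium: P* = 60, Q* = 463.5.
Tax on sellers shifts supply to S = -76.5 + 9(P − 27) = -319.5 + 9P.
523.5 - P = -319.5 + 9P gives buyer price Pb = 84.3; sellers receive Ps = 84.3 − 27 = 57.3.
New quantity: Q = 523.5 − 1(84.3) = 439.2.
Revenue = 27 × 439.2 = 11858.4.

Tax revenue = 11858.4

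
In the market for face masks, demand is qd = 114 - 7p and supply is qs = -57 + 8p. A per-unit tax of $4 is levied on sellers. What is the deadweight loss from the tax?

Deadweight loss = 448/15

Pre-tax equilibrium: p* = 11.4, q* = 34.2.
Tax on sellers shifts supply to qs = -57 + 8(p − 4) = -89 + 8p.
114 - 7p = -89 + 8p gives buyer price pb = 203/15; sellers receive ps = 203/15 − 4 = 143/15.
New quantity: q = 114 − 7(203/15) = 289/15.
DWL = ½ × 4 × (34.2 − 289/15) = 448/15.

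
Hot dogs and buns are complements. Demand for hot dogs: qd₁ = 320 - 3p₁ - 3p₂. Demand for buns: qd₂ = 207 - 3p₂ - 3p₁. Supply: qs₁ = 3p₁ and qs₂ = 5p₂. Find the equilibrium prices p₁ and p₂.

Market 1: 320 - 3p₁ - 3p₂ = 3p₁ → 6p₁ + 3p₂ = 320.
Market 2: 8p₂ + 3p₁ = 207.
Eliminating p₂: 8×(1) − 3×(2) gives 39p₁ = 1939, so p₁ = 1939/39.
Back-substitute into (2): p₂ = (207 − 3×1939/39) / 8 = 94/13.

p₁ = 1939/39, p₂ = 94/13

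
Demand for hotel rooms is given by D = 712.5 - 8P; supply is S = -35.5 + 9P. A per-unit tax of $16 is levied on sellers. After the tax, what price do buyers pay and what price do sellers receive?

Pre-tax equilibrium: P* = 44, Q* = 360.5.
Tax on sellers shifts supply to S = -35.5 + 9(P − 16) = -179.5 + 9P.
712.5 - 8P = -179.5 + 9P gives buyer price Pb = 892/17; sellers receive Ps = 892/17 − 16 = 620/17.
New quantity: Q = 712.5 − 8(892/17) = 9953/34.

Buyers pay 892/17, sellers receive 620/17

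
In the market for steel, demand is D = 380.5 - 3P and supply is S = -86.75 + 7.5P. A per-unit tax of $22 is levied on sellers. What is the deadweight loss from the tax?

Deadweight loss = 3630/7

Pre-tax equilibrium: P* = 44.5, Q* = 247.
Tax on sellers shifts supply to S = -86.75 + 7.5(P − 22) = -251.75 + 7.5P.
380.5 - 3P = -251.75 + 7.5P gives buyer price Pb = 843/14; sellers receive Ps = 843/14 − 22 = 535/14.
New quantity: Q = 380.5 − 3(843/14) = 1399/7.
DWL = ½ × 22 × (247 − 1399/7) = 3630/7.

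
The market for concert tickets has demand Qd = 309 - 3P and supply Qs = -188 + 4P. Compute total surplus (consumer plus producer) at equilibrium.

Total surplus = 2688

Equilibrium: 309 - 3P = -188 + 4P gives P* = 71, Q* = 96.
Demand choke price: P = 103; supply starts at P = 47.
CS = ½(103 − 71)(96) = 1536; PS = ½(71 − 47)(96) = 1152.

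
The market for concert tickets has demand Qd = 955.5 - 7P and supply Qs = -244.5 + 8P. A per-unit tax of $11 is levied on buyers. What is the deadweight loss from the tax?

Deadweight loss = 3388/15

Pre-tax equilibrium: P* = 80, Q* = 395.5.
Tax on buyers shifts demand to Qd = 955.5 − 7(P + 11) = 878.5 - 7P.
878.5 - 7P = -244.5 + 8P gives seller price Ps = 1123/15; buyers pay Pb = 1123/15 + 11 = 1288/15.
New quantity: Q = 955.5 − 7(1288/15) = 10633/30.
DWL = ½ × 11 × (395.5 − 10633/30) = 3388/15.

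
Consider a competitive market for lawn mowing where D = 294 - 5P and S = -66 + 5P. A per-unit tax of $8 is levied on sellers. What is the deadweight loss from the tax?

Pre-tax equilibrium: P* = 36, Q* = 114.
Tax on sellers shifts supply to S = -66 + 5(P − 8) = -106 + 5P.
294 - 5P = -106 + 5P gives buyer price Pb = 40; sellers receive Ps = 40 − 8 = 32.
New quantity: Q = 294 − 5(40) = 94.
DWL = ½ × 8 × (114 − 94) = 80.

Deadweight loss = 80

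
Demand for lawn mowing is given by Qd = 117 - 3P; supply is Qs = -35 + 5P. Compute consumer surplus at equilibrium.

Equilibrium: 117 - 3P = -35 + 5P gives P* = 19, Q* = 60.
Demand choke price (Qd = 0): P = 39.
CS = ½(39 − 19)(60) = 600.

Consumer surplus = 600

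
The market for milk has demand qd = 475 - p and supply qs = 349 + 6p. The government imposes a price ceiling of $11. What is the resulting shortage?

Equilibrium price would be p* = 18, so the ceiling at 11 binds.
At p = 11: qd = 475 − 1(11) = 464, qs = 349 + 6(11) = 415.
Shortage = 464 − 415 = 49.

Shortage = 49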